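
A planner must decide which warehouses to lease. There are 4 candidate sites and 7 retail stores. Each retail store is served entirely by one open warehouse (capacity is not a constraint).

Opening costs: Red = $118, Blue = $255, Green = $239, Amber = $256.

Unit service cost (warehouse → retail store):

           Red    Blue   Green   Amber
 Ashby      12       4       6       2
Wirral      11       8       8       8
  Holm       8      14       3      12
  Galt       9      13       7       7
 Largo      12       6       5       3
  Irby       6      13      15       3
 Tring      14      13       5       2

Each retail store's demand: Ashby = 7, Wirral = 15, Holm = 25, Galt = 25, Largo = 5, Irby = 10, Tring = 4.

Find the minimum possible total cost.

Minimum total cost: 846

For any fixed open set, each retail store goes to its cheapest open site; total = fixed + service.
{Green}: Ashby→Green 6·7=42, Wirral→Green 8·15=120, Holm→Green 3·25=75, Galt→Green 7·25=175, Largo→Green 5·5=25, Irby→Green 15·10=150, Tring→Green 5·4=20. Service 607; fixed 239; total 846.
{Red, Green}: service 517 + fixed 357 = 874
{Amber}: Ashby→Amber 2·7=14, Wirral→Amber 8·15=120, Holm→Amber 12·25=300, Galt→Amber 7·25=175, Largo→Amber 3·5=15, Irby→Amber 3·10=30, Tring→Amber 2·4=8. Service 662; fixed 256; total 918.
{Red, Blue, Green, Amber}: service 437 + fixed 868 = 1305
No other subset beats 846.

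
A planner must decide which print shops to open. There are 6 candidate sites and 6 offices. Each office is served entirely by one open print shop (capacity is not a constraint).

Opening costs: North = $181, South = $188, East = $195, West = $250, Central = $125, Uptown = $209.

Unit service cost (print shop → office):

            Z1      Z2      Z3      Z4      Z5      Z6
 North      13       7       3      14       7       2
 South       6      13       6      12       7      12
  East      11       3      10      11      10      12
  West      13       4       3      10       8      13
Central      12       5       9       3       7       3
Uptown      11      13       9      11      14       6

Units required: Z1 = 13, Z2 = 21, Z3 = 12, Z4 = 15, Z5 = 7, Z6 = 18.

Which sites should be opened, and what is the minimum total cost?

Open Central only; minimum total cost 642.

For any fixed open set, each office goes to its cheapest open site; total = fixed + service.
{Central}: Z1→Central 12·13=156, Z2→Central 5·21=105, Z3→Central 9·12=108, Z4→Central 3·15=45, Z5→Central 7·7=49, Z6→Central 3·18=54. Service 517; fixed 125; total 642.
{South, Central}: Z1→South 6·13=78, Z2→Central 5·21=105, Z3→South 6·12=72, Z4→Central 3·15=45, Z5→South 7·7=49, Z6→Central 3·18=54. Service 403; fixed 313; total 716.
{North, Central}: service 427 + fixed 306 = 733
{North, South, East, West, Central, Uptown}: service 307 + fixed 1148 = 1455
No other subset beats 642.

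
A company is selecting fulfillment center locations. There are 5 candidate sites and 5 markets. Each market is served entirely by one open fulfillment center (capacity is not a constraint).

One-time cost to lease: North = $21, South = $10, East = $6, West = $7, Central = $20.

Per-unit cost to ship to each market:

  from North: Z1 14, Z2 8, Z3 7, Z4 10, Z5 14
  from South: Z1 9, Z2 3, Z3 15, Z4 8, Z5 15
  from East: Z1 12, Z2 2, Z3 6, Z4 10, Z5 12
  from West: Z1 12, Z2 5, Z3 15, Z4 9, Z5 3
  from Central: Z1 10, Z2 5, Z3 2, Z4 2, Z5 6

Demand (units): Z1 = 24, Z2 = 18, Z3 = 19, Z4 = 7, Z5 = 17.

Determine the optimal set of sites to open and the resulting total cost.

For any fixed open set, each market goes to its cheapest open site; total = fixed + service.
{South, East, West, Central}: Z1→South 9·24=216, Z2→East 2·18=36, Z3→Central 2·19=38, Z4→Central 2·7=14, Z5→West 3·17=51. Service 355; fixed 43; total 398.
{South, West, Central}: service 373 + fixed 37 = 410
{East, West, Central}: service 379 + fixed 33 = 412
{North, South, East, West, Central}: service 355 + fixed 64 = 419
No other subset beats 398.

Open South, East, West and Central; minimum total cost 398.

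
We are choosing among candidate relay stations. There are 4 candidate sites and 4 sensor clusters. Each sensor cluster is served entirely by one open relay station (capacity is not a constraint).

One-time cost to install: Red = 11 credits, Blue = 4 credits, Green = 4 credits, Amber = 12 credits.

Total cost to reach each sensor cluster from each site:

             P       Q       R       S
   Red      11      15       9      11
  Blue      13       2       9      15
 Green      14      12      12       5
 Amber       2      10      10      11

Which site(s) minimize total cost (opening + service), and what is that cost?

Open Blue and Green; minimum total cost 37.

For any fixed open set, each sensor cluster goes to its cheapest open site; total = fixed + service.
{Blue, Green}: P→Blue 13, Q→Blue 2, R→Blue 9, S→Green 5. Service 29; fixed 8; total 37.
{Blue, Green, Amber}: service 18 + fixed 20 = 38
{Blue, Amber}: service 24 + fixed 16 = 40
{Red, Blue, Green, Amber}: service 18 + fixed 31 = 49
No other subset beats 37.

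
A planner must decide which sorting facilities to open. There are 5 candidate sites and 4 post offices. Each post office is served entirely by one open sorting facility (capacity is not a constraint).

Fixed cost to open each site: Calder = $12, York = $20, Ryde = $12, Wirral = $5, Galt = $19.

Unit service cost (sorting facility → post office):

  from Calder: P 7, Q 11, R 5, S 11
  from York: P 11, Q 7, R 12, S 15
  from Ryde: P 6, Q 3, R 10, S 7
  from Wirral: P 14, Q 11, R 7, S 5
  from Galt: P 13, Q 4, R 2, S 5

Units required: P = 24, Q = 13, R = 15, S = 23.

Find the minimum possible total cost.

Minimum total cost: 359

For any fixed open set, each post office goes to its cheapest open site; total = fixed + service.
{Ryde, Galt}: P→Ryde 6·24=144, Q→Ryde 3·13=39, R→Galt 2·15=30, S→Galt 5·23=115. Service 328; fixed 31; total 359.
{Ryde, Wirral, Galt}: P→Ryde 6·24=144, Q→Ryde 3·13=39, R→Galt 2·15=30, S→Wirral 5·23=115. Service 328; fixed 36; total 364.
{Calder, Ryde, Galt}: service 328 + fixed 43 = 371
{Calder, York, Ryde, Wirral, Galt}: P→Ryde 6·24=144, Q→Ryde 3·13=39, R→Galt 2·15=30, S→Wirral 5·23=115. Service 328; fixed 68; total 396.
No other subset beats 359.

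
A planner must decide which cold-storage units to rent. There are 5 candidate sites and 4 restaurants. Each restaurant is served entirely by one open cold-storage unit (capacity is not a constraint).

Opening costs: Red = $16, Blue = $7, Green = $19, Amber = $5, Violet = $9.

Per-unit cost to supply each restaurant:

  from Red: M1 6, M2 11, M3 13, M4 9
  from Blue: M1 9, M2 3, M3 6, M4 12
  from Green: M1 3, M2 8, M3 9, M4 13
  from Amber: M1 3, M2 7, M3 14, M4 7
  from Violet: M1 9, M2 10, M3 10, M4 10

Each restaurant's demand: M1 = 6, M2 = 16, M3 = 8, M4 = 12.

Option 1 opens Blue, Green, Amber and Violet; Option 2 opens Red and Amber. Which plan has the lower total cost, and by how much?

Option 1: {Blue, Green, Amber, Violet}: M1→Green 3·6=18, M2→Blue 3·16=48, M3→Blue 6·8=48, M4→Amber 7·12=84. Service 198; fixed 40; total 238.
Option 2: {Red, Amber}: M1→Amber 3·6=18, M2→Amber 7·16=112, M3→Red 13·8=104, M4→Amber 7·12=84. Service 318; fixed 21; total 339.
Difference: |238 − 339| = 101.

Option 1 is cheaper by 101.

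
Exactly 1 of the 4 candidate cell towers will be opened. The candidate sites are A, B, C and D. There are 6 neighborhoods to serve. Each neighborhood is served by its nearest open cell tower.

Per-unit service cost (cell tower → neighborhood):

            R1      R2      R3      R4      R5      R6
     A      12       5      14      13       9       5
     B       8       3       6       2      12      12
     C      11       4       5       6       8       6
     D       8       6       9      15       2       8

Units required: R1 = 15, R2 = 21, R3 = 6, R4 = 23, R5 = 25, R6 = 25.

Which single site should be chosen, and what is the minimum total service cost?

Choose C only; total service cost 767.

With exactly 1 open, each neighborhood uses its cheapest among the chosen.
{C}: R1→C 11·15=165, R2→C 4·21=84, R3→C 5·6=30, R4→C 6·23=138, R5→C 8·25=200, R6→C 6·25=150. Service cost 767.
{B}: service cost 865
{D}: service cost 895
Among all 4 size-1 choices, {C} is lowest.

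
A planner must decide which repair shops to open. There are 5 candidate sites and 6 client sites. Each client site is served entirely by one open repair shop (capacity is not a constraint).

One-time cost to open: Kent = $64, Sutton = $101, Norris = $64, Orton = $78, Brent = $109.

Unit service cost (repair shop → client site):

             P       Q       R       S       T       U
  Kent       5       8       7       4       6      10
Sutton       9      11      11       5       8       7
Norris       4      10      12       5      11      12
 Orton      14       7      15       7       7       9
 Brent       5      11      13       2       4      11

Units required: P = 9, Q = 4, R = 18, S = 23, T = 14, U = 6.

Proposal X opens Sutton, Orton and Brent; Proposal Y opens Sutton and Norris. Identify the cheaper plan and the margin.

Proposal X is cheaper by 5.

Proposal X: {Sutton, Orton, Brent}: P→Brent 5·9=45, Q→Orton 7·4=28, R→Sutton 11·18=198, S→Brent 2·23=46, T→Brent 4·14=56, U→Sutton 7·6=42. Service 415; fixed 288; total 703.
Proposal Y: {Sutton, Norris}: P→Norris 4·9=36, Q→Norris 10·4=40, R→Sutton 11·18=198, S→Sutton 5·23=115, T→Sutton 8·14=112, U→Sutton 7·6=42. Service 543; fixed 165; total 708.
Difference: |703 − 708| = 5.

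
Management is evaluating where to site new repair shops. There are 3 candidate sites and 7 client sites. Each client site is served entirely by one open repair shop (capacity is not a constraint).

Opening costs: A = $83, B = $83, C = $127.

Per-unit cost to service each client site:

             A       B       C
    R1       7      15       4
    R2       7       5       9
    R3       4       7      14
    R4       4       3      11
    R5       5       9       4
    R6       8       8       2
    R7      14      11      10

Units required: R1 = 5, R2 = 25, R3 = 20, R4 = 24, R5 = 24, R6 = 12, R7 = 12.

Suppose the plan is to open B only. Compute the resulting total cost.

Each client site is assigned to its cheapest site among the open ones.
{B}: R1→B 15·5=75, R2→B 5·25=125, R3→B 7·20=140, R4→B 3·24=72, R5→B 9·24=216, R6→B 8·12=96, R7→B 11·12=132. Service 856; fixed 83; total 939.

Total cost: 939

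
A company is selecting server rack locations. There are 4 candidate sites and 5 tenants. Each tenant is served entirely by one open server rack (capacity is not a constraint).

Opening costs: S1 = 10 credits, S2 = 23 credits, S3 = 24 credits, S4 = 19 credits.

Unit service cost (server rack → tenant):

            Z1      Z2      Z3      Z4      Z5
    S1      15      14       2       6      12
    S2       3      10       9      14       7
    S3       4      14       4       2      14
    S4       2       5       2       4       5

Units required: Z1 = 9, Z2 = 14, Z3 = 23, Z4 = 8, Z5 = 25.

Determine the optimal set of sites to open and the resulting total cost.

Open S4 only; minimum total cost 310.

For any fixed open set, each tenant goes to its cheapest open site; total = fixed + service.
{S4}: Z1→S4 2·9=18, Z2→S4 5·14=70, Z3→S4 2·23=46, Z4→S4 4·8=32, Z5→S4 5·25=125. Service 291; fixed 19; total 310.
{S3, S4}: Z1→S4 2·9=18, Z2→S4 5·14=70, Z3→S4 2·23=46, Z4→S3 2·8=16, Z5→S4 5·25=125. Service 275; fixed 43; total 318.
{S1, S4}: service 291 + fixed 29 = 320
{S1, S2, S3, S4}: service 275 + fixed 76 = 351
No other subset beats 310.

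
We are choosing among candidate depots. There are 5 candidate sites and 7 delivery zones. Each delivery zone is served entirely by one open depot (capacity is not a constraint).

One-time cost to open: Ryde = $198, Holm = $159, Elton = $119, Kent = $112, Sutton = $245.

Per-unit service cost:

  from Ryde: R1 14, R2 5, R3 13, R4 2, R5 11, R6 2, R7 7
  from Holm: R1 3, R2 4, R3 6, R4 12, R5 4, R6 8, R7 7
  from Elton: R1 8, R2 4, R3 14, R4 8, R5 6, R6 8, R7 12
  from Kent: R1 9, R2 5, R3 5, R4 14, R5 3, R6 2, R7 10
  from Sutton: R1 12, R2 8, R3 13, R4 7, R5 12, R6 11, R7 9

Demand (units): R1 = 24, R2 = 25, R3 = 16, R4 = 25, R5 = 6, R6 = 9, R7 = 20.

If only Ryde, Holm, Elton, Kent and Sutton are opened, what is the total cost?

Each delivery zone is assigned to its cheapest site among the open ones.
{Ryde, Holm, Elton, Kent, Sutton}: R1→Holm 3·24=72, R2→Holm 4·25=100, R3→Kent 5·16=80, R4→Ryde 2·25=50, R5→Kent 3·6=18, R6→Ryde 2·9=18, R7→Ryde 7·20=140. Service 478; fixed 833; total 1311.

Total cost: 1311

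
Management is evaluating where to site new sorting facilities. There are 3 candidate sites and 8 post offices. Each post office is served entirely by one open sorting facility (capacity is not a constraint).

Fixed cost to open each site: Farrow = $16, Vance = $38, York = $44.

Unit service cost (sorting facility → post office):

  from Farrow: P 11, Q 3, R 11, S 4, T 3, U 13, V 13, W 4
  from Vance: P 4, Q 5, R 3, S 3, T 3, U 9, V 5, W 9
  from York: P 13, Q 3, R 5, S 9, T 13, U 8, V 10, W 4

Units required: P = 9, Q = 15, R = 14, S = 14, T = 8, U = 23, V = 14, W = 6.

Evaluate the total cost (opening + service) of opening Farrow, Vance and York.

Each post office is assigned to its cheapest site among the open ones.
{Farrow, Vance, York}: P→Vance 4·9=36, Q→Farrow 3·15=45, R→Vance 3·14=42, S→Vance 3·14=42, T→Farrow 3·8=24, U→York 8·23=184, V→Vance 5·14=70, W→Farrow 4·6=24. Service 467; fixed 98; total 565.

Total cost: 565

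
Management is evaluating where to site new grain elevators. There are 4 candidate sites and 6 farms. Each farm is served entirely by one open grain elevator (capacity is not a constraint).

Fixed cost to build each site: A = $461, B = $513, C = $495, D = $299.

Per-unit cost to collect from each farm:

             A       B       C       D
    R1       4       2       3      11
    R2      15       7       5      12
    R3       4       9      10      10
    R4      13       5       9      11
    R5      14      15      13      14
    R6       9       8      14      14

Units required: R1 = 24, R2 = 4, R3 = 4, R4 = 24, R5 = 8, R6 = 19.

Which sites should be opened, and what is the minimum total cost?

For any fixed open set, each farm goes to its cheapest open site; total = fixed + service.
{B}: R1→B 2·24=48, R2→B 7·4=28, R3→B 9·4=36, R4→B 5·24=120, R5→B 15·8=120, R6→B 8·19=152. Service 504; fixed 513; total 1017.
{C}: service 718 + fixed 495 = 1213
{A}: service 767 + fixed 461 = 1228
{A, B, C, D}: service 460 + fixed 1768 = 2228
No other subset beats 1017.

Open B only; minimum total cost 1017.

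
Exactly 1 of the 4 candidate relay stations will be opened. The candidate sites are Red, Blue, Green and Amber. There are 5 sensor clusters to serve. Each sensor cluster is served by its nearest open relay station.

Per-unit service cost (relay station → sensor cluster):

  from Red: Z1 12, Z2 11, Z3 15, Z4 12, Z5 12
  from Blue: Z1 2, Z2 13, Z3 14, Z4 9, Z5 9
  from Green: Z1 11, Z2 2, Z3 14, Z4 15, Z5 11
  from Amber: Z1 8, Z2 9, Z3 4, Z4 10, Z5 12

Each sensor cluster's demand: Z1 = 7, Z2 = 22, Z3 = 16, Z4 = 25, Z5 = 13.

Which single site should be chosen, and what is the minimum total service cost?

Choose Amber only; total service cost 724.

With exactly 1 open, each sensor cluster uses its cheapest among the chosen.
{Amber}: Z1→Amber 8·7=56, Z2→Amber 9·22=198, Z3→Amber 4·16=64, Z4→Amber 10·25=250, Z5→Amber 12·13=156. Service cost 724.
{Green}: service cost 863
{Blue}: service cost 866
Among all 4 size-1 choices, {Amber} is lowest.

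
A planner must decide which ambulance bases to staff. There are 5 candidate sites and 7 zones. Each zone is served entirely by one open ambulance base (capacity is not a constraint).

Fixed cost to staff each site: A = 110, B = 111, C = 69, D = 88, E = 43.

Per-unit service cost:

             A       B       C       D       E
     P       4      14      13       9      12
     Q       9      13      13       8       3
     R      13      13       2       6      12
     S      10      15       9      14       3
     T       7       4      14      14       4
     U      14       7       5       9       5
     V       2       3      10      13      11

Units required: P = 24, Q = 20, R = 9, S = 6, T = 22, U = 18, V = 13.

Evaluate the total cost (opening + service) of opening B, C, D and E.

Each zone is assigned to its cheapest site among the open ones.
{B, C, D, E}: P→D 9·24=216, Q→E 3·20=60, R→C 2·9=18, S→E 3·6=18, T→B 4·22=88, U→C 5·18=90, V→B 3·13=39. Service 529; fixed 311; total 840.

Total cost: 840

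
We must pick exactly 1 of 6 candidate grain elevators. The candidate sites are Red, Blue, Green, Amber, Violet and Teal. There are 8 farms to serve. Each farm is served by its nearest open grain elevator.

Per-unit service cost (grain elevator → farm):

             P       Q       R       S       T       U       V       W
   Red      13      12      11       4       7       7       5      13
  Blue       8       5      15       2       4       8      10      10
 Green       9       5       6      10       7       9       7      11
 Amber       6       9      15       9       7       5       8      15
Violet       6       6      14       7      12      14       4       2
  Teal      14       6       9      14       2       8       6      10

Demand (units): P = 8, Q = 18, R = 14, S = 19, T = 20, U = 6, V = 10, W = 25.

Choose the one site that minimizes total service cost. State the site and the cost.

With exactly 1 open, each farm uses its cheapest among the chosen.
{Blue}: P→Blue 8·8=64, Q→Blue 5·18=90, R→Blue 15·14=210, S→Blue 2·19=38, T→Blue 4·20=80, U→Blue 8·6=48, V→Blue 10·10=100, W→Blue 10·25=250. Service cost 880.
{Violet}: service cost 899
{Green}: service cost 975
Among all 6 size-1 choices, {Blue} is lowest.

Choose Blue only; total service cost 880.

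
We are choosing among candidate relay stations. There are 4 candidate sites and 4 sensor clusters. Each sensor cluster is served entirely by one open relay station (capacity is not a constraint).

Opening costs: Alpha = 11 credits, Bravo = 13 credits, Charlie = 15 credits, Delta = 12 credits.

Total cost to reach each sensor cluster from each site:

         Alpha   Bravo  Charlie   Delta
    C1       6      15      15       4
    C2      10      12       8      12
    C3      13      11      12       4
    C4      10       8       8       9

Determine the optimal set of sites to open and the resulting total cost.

For any fixed open set, each sensor cluster goes to its cheapest open site; total = fixed + service.
{Delta}: C1→Delta 4, C2→Delta 12, C3→Delta 4, C4→Delta 9. Service 29; fixed 12; total 41.
{Alpha}: service 39 + fixed 11 = 50
{Alpha, Delta}: C1→Delta 4, C2→Alpha 10, C3→Delta 4, C4→Delta 9. Service 27; fixed 23; total 50.
{Alpha, Bravo, Charlie, Delta}: service 24 + fixed 51 = 75
No other subset beats 41.

Open Delta only; minimum total cost 41.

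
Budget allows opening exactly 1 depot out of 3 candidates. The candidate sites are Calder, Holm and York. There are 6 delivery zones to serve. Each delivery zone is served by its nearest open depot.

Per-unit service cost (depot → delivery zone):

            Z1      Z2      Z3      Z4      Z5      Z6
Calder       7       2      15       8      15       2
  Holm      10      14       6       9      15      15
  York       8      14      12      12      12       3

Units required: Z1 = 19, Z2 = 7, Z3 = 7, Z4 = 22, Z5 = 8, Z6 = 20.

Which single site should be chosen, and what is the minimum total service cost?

With exactly 1 open, each delivery zone uses its cheapest among the chosen.
{Calder}: Z1→Calder 7·19=133, Z2→Calder 2·7=14, Z3→Calder 15·7=105, Z4→Calder 8·22=176, Z5→Calder 15·8=120, Z6→Calder 2·20=40. Service cost 588.
{York}: service cost 754
{Holm}: service cost 948
Among all 3 size-1 choices, {Calder} is lowest.

Choose Calder only; total service cost 588.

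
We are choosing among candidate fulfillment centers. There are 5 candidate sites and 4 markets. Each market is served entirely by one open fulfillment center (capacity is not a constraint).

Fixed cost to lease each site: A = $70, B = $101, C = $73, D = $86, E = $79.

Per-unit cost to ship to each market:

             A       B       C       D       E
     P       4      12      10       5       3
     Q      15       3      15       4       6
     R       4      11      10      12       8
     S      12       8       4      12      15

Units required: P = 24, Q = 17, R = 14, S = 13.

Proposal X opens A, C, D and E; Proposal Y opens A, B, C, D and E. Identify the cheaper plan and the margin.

Proposal X is cheaper by 84.

Proposal X: {A, C, D, E}: P→E 3·24=72, Q→D 4·17=68, R→A 4·14=56, S→C 4·13=52. Service 248; fixed 308; total 556.
Proposal Y: {A, B, C, D, E}: P→E 3·24=72, Q→B 3·17=51, R→A 4·14=56, S→C 4·13=52. Service 231; fixed 409; total 640.
Difference: |556 − 640| = 84.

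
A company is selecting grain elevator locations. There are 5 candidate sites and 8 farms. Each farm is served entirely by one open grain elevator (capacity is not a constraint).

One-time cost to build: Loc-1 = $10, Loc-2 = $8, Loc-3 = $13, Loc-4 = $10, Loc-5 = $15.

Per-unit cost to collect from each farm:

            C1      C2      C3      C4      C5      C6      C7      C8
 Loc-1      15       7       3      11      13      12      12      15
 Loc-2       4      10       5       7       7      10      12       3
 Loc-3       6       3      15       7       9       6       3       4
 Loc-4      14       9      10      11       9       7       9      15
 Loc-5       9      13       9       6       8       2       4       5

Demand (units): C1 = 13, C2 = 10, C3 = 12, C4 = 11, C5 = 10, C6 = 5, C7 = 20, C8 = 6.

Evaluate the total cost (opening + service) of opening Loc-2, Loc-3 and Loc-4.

Total cost: 428

Each farm is assigned to its cheapest site among the open ones.
{Loc-2, Loc-3, Loc-4}: C1→Loc-2 4·13=52, C2→Loc-3 3·10=30, C3→Loc-2 5·12=60, C4→Loc-2 7·11=77, C5→Loc-2 7·10=70, C6→Loc-3 6·5=30, C7→Loc-3 3·20=60, C8→Loc-2 3·6=18. Service 397; fixed 31; total 428.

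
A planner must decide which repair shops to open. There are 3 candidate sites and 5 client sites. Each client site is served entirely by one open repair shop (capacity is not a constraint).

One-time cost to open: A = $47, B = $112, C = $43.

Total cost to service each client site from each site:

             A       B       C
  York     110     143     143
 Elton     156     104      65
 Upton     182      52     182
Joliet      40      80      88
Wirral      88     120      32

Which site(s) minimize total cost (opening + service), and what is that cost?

For any fixed open set, each client site goes to its cheapest open site; total = fixed + service.
{A, B, C}: York→A 110, Elton→C 65, Upton→B 52, Joliet→A 40, Wirral→C 32. Service 299; fixed 202; total 501.
{A, C}: service 429 + fixed 90 = 519
{B, C}: service 372 + fixed 155 = 527
{C}: York→C 143, Elton→C 65, Upton→C 182, Joliet→C 88, Wirral→C 32. Service 510; fixed 43; total 553.
No other subset beats 501.

Open A, B and C; minimum total cost 501.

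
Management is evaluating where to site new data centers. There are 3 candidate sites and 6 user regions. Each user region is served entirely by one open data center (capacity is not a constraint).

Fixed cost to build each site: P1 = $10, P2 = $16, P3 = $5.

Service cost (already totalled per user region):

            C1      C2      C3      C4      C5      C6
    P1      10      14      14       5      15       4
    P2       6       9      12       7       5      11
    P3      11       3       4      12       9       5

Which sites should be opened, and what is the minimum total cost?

Open P3 only; minimum total cost 49.

For any fixed open set, each user region goes to its cheapest open site; total = fixed + service.
{P3}: C1→P3 11, C2→P3 3, C3→P3 4, C4→P3 12, C5→P3 9, C6→P3 5. Service 44; fixed 5; total 49.
{P1, P3}: C1→P1 10, C2→P3 3, C3→P3 4, C4→P1 5, C5→P3 9, C6→P1 4. Service 35; fixed 15; total 50.
{P2, P3}: C1→P2 6, C2→P3 3, C3→P3 4, C4→P2 7, C5→P2 5, C6→P3 5. Service 30; fixed 21; total 51.
{P1, P2, P3}: service 27 + fixed 31 = 58
(All 7 nonempty subsets were checked; P3 only is lowest.)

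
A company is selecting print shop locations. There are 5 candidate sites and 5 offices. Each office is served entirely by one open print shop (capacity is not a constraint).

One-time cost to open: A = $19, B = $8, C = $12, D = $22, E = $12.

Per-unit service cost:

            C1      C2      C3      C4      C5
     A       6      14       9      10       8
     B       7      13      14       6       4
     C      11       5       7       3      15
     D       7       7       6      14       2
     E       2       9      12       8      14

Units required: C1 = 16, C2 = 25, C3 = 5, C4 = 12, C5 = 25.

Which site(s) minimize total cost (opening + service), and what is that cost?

Open C, D and E; minimum total cost 319.

For any fixed open set, each office goes to its cheapest open site; total = fixed + service.
{C, D, E}: C1→E 2·16=32, C2→C 5·25=125, C3→D 6·5=30, C4→C 3·12=36, C5→D 2·25=50. Service 273; fixed 46; total 319.
{B, C, D, E}: service 273 + fixed 54 = 327
{A, C, D, E}: service 273 + fixed 65 = 338
{A, B, C, D, E}: service 273 + fixed 73 = 346
No other subset beats 319.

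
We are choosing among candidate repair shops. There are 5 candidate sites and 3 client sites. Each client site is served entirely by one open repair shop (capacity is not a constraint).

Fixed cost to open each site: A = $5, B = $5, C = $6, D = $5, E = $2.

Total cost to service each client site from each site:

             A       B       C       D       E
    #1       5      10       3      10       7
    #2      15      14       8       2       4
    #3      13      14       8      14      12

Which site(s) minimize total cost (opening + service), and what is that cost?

Open C and E; minimum total cost 23.

For any fixed open set, each client site goes to its cheapest open site; total = fixed + service.
{C, E}: #1→C 3, #2→E 4, #3→C 8. Service 15; fixed 8; total 23.
{C, D}: service 13 + fixed 11 = 24
{C}: #1→C 3, #2→C 8, #3→C 8. Service 19; fixed 6; total 25.
{A, B, C, D, E}: service 13 + fixed 23 = 36
No other subset beats 23.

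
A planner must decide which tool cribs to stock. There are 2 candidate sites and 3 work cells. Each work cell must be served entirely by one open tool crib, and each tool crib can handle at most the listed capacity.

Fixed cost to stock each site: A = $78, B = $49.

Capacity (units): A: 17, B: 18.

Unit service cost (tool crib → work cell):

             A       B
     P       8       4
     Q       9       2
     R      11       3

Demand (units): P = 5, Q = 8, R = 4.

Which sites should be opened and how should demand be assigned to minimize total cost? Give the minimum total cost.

Minimum total cost: 97

Open {B}: P→B 4·5=20, Q→B 2·8=16, R→B 3·4=12.
Loads: B carries 17/18. Service 48; fixed 49; total 97.
Next best feasible plan costs 175.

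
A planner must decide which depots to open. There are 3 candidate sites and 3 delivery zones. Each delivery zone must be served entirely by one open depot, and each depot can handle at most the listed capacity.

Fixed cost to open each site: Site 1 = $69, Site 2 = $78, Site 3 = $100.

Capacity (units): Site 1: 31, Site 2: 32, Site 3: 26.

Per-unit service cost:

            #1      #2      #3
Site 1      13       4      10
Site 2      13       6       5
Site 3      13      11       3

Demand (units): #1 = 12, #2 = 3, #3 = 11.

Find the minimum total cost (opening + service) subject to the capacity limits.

Minimum total cost: 307

Open {Site 2}: #1→Site 2 13·12=156, #2→Site 2 6·3=18, #3→Site 2 5·11=55.
Loads: Site 2 carries 26/32. Service 229; fixed 78; total 307.
Next best feasible plan costs 322.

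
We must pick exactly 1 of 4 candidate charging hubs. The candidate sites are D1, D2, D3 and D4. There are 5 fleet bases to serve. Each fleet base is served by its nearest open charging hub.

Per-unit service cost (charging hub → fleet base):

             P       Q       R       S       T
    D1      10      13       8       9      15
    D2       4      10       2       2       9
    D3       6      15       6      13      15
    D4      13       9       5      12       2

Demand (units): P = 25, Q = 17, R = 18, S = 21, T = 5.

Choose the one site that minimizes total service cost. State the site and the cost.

With exactly 1 open, each fleet base uses its cheapest among the chosen.
{D2}: P→D2 4·25=100, Q→D2 10·17=170, R→D2 2·18=36, S→D2 2·21=42, T→D2 9·5=45. Service cost 393.
{D4}: service cost 830
{D3}: service cost 861
Among all 4 size-1 choices, {D2} is lowest.

Choose D2 only; total service cost 393.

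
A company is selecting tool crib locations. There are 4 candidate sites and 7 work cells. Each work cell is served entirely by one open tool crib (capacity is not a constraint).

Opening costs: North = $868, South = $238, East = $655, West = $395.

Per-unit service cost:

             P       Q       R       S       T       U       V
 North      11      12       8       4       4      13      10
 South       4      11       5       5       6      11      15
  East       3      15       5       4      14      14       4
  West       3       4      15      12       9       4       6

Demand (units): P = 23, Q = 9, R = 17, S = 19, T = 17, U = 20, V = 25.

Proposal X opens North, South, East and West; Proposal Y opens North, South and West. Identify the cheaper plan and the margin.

Proposal Y is cheaper by 605.

Proposal X: {North, South, East, West}: P→East 3·23=69, Q→West 4·9=36, R→South 5·17=85, S→North 4·19=76, T→North 4·17=68, U→West 4·20=80, V→East 4·25=100. Service 514; fixed 2156; total 2670.
Proposal Y: {North, South, West}: P→West 3·23=69, Q→West 4·9=36, R→South 5·17=85, S→North 4·19=76, T→North 4·17=68, U→West 4·20=80, V→West 6·25=150. Service 564; fixed 1501; total 2065.
Difference: |2670 − 2065| = 605.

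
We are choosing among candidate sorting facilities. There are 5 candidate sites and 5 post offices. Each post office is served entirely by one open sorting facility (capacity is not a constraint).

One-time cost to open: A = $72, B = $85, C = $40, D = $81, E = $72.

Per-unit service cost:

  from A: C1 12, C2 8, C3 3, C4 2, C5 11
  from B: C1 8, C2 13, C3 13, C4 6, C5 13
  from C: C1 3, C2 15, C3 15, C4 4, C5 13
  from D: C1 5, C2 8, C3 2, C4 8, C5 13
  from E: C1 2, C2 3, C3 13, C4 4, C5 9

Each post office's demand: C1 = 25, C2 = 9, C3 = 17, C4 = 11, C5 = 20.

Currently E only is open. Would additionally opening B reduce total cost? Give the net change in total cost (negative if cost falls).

No — net change +85 (cost rises by 85).

Current service cost with {E}: 522.
Adding B: each post office re-picks its cheapest; new service cost 522, saving 0.
Extra fixed cost: 85. Net change = 85 − 0 = 85.
(Totals: 594 → 679.)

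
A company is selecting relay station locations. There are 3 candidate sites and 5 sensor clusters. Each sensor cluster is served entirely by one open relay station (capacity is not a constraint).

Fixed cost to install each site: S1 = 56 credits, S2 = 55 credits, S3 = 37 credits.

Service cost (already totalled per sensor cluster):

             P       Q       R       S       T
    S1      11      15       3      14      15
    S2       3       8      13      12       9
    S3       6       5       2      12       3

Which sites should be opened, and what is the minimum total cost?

Open S3 only; minimum total cost 65.

For any fixed open set, each sensor cluster goes to its cheapest open site; total = fixed + service.
{S3}: P→S3 6, Q→S3 5, R→S3 2, S→S3 12, T→S3 3. Service 28; fixed 37; total 65.
{S2}: service 45 + fixed 55 = 100
{S1}: service 58 + fixed 56 = 114
{S1, S2, S3}: service 25 + fixed 148 = 173
(All 7 nonempty subsets were checked; S3 only is lowest.)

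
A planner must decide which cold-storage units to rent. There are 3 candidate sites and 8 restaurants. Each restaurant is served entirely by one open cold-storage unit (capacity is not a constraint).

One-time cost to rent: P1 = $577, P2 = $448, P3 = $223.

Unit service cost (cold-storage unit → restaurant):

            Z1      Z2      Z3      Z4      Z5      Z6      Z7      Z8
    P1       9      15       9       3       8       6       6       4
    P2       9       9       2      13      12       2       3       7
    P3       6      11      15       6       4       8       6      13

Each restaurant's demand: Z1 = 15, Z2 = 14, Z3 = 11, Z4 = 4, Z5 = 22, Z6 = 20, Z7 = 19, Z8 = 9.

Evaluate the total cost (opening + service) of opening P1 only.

Each restaurant is assigned to its cheapest site among the open ones.
{P1}: Z1→P1 9·15=135, Z2→P1 15·14=210, Z3→P1 9·11=99, Z4→P1 3·4=12, Z5→P1 8·22=176, Z6→P1 6·20=120, Z7→P1 6·19=114, Z8→P1 4·9=36. Service 902; fixed 577; total 1479.

Total cost: 1479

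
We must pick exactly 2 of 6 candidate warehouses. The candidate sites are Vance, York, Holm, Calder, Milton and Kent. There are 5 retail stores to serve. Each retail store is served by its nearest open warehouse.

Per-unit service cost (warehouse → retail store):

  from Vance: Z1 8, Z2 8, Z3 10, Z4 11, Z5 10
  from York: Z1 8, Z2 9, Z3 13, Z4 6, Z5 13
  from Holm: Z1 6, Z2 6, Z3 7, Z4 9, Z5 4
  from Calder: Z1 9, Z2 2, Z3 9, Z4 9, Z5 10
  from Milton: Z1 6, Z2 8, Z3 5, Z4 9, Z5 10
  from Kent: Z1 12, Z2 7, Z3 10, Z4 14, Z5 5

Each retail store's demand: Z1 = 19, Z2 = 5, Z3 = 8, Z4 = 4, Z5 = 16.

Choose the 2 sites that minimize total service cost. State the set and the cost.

With exactly 2 open, each retail store uses its cheapest among the chosen.
{Holm, Calder}: Z1→Holm 6·19=114, Z2→Calder 2·5=10, Z3→Holm 7·8=56, Z4→Holm 9·4=36, Z5→Holm 4·16=64. Service cost 280.
{Holm, Milton}: service cost 284
{York, Holm}: service cost 288
Among all 15 size-2 choices, {Holm, Calder} is lowest.

Choose Holm and Calder; total service cost 280.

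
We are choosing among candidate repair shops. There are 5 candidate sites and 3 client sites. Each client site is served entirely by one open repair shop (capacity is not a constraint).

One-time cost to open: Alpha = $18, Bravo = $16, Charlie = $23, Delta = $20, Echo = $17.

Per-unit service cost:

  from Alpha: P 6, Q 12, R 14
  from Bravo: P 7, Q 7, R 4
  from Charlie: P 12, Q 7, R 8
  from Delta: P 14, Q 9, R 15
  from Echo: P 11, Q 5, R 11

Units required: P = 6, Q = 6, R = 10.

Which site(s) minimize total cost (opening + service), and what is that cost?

Open Bravo only; minimum total cost 140.

For any fixed open set, each client site goes to its cheapest open site; total = fixed + service.
{Bravo}: P→Bravo 7·6=42, Q→Bravo 7·6=42, R→Bravo 4·10=40. Service 124; fixed 16; total 140.
{Bravo, Echo}: P→Bravo 7·6=42, Q→Echo 5·6=30, R→Bravo 4·10=40. Service 112; fixed 33; total 145.
{Alpha, Bravo}: P→Alpha 6·6=36, Q→Bravo 7·6=42, R→Bravo 4·10=40. Service 118; fixed 34; total 152.
{Alpha, Bravo, Charlie, Delta, Echo}: P→Alpha 6·6=36, Q→Echo 5·6=30, R→Bravo 4·10=40. Service 106; fixed 94; total 200.
No other subset beats 140.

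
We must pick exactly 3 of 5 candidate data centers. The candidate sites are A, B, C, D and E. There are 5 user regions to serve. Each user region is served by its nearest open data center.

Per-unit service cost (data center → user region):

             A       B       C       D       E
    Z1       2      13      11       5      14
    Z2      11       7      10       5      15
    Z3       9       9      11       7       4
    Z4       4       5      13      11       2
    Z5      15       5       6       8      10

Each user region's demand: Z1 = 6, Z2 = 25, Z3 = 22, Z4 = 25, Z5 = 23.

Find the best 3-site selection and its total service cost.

Choose B, D and E; total service cost 408.

With exactly 3 open, each user region uses its cheapest among the chosen.
{B, D, E}: Z1→D 5·6=30, Z2→D 5·25=125, Z3→E 4·22=88, Z4→E 2·25=50, Z5→B 5·23=115. Service cost 408.
{C, D, E}: service cost 431
{A, B, E}: service cost 440
Among all 10 size-3 choices, {B, D, E} is lowest.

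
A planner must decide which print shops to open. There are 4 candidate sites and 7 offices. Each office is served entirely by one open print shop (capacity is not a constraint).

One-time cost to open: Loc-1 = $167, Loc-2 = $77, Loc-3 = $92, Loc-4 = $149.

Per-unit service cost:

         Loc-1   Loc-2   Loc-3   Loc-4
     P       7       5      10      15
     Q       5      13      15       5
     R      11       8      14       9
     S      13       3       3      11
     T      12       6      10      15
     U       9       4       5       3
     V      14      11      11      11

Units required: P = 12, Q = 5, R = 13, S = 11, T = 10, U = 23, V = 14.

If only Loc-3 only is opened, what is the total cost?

Total cost: 871

Each office is assigned to its cheapest site among the open ones.
{Loc-3}: P→Loc-3 10·12=120, Q→Loc-3 15·5=75, R→Loc-3 14·13=182, S→Loc-3 3·11=33, T→Loc-3 10·10=100, U→Loc-3 5·23=115, V→Loc-3 11·14=154. Service 779; fixed 92; total 871.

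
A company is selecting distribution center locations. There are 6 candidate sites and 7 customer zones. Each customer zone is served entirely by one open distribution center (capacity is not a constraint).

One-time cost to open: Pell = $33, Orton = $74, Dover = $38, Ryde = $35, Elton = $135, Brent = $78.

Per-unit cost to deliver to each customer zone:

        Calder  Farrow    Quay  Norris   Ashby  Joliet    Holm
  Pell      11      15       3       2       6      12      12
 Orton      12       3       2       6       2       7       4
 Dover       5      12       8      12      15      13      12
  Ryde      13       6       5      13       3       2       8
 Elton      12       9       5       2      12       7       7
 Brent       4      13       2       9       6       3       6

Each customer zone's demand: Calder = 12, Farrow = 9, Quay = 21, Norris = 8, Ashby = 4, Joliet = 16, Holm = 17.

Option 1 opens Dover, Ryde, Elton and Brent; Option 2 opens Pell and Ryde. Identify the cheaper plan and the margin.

Option 1: {Dover, Ryde, Elton, Brent}: Calder→Brent 4·12=48, Farrow→Ryde 6·9=54, Quay→Brent 2·21=42, Norris→Elton 2·8=16, Ashby→Ryde 3·4=12, Joliet→Ryde 2·16=32, Holm→Brent 6·17=102. Service 306; fixed 286; total 592.
Option 2: {Pell, Ryde}: Calder→Pell 11·12=132, Farrow→Ryde 6·9=54, Quay→Pell 3·21=63, Norris→Pell 2·8=16, Ashby→Ryde 3·4=12, Joliet→Ryde 2·16=32, Holm→Ryde 8·17=136. Service 445; fixed 68; total 513.
Difference: |592 − 513| = 79.

Option 2 is cheaper by 79.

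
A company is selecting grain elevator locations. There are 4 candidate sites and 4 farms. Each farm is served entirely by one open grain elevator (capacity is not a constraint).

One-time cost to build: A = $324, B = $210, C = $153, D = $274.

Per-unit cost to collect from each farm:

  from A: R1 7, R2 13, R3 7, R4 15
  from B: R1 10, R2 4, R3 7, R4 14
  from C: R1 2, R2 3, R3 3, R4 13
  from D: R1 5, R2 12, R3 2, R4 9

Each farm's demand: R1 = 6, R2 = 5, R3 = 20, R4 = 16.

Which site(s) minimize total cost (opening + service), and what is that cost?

Open C only; minimum total cost 448.

For any fixed open set, each farm goes to its cheapest open site; total = fixed + service.
{C}: R1→C 2·6=12, R2→C 3·5=15, R3→C 3·20=60, R4→C 13·16=208. Service 295; fixed 153; total 448.
{D}: R1→D 5·6=30, R2→D 12·5=60, R3→D 2·20=40, R4→D 9·16=144. Service 274; fixed 274; total 548.
{C, D}: service 211 + fixed 427 = 638
{A, B, C, D}: R1→C 2·6=12, R2→C 3·5=15, R3→D 2·20=40, R4→D 9·16=144. Service 211; fixed 961; total 1172.
No other subset beats 448.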